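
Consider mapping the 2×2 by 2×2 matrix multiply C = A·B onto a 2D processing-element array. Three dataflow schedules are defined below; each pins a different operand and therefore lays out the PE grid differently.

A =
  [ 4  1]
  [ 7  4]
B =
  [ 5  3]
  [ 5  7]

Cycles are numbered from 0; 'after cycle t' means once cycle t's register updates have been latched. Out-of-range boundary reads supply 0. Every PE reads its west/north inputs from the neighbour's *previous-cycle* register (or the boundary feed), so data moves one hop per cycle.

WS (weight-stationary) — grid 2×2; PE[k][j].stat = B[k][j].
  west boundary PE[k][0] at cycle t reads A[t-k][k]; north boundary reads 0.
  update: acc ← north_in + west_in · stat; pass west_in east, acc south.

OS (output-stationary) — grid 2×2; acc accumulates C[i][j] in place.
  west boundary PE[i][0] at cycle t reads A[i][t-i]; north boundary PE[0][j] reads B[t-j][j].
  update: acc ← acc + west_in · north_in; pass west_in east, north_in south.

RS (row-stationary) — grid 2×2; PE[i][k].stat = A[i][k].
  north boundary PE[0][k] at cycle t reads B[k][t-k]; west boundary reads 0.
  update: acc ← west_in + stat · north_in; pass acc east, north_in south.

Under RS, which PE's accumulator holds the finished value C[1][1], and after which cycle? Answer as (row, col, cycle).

Under RS, C[1][1] lands at PE[1][1]:
  c0 r1c1: 0 / 0 / 0
  c1 r1c1: 0 / 0 / 0
  c2 r1c1: 55 / 55 / 5
  c3 r1c1: 49 / 49 / 7

(row, col, cycle) = (1, 1, 3)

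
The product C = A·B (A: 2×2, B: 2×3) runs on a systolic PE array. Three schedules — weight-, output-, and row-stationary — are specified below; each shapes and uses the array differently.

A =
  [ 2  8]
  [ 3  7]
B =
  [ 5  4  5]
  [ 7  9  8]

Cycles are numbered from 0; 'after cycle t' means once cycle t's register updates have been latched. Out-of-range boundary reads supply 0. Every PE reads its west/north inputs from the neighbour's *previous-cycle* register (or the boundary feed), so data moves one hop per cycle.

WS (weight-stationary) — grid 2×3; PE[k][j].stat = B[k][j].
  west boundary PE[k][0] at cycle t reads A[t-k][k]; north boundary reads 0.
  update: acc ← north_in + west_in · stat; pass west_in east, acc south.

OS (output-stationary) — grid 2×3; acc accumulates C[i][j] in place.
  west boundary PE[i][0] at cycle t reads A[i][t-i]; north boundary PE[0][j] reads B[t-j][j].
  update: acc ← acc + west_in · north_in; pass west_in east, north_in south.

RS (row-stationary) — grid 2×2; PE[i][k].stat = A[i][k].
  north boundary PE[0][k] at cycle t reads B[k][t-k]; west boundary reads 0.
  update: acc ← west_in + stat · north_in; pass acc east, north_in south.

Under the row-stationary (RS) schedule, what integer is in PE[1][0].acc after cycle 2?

PE[1][0].acc = 12

RS (2×2). Following PE[1][0] plus its west/north inputs:
  cycle 0: PE[0][0] → acc 10, east 10, south 5
  cycle 0: PE[1][0] → acc 0, east 0, south 0
  cycle 1: PE[0][0] → acc 8, east 8, south 4
  cycle 1: PE[1][0] → acc 15, east 15, south 5
  cycle 2: PE[0][0] → acc 10, east 10, south 5
  cycle 2: PE[1][0] → acc 12, east 12, south 4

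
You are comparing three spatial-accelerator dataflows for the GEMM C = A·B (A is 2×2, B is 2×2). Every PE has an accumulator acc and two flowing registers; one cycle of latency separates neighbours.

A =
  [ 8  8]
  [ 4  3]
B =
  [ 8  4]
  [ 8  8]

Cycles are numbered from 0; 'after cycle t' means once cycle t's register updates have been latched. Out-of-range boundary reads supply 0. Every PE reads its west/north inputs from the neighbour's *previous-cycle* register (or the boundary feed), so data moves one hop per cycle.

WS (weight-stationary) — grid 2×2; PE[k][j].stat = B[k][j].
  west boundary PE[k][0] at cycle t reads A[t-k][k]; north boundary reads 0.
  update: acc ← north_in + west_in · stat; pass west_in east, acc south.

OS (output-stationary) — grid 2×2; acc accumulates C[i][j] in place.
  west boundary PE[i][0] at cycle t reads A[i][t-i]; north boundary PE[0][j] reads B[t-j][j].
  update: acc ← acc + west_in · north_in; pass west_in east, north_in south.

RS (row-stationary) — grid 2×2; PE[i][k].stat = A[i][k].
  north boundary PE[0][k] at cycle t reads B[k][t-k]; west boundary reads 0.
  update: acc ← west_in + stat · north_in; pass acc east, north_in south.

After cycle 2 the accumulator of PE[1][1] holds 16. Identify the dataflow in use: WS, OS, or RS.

dataflow = OS

— WS: 2×2; PE[1][1] trace:
  t=0 PE[1][1]: acc=0 h=0 v=0
  t=1 PE[1][1]: acc=0 h=0 v=0
  t=2 PE[1][1]: acc=96 h=8 v=96
— OS: 2×2; PE[1][1] trace:
  t=0 PE[1][1]: acc=0 h=0 v=0
  t=1 PE[1][1]: acc=0 h=0 v=0
  t=2 PE[1][1]: acc=16 h=4 v=4
— RS: 2×2; PE[1][1] trace:
  t=0 PE[1][1]: acc=0 h=0 v=0
  t=1 PE[1][1]: acc=0 h=0 v=0
  t=2 PE[1][1]: acc=56 h=56 v=8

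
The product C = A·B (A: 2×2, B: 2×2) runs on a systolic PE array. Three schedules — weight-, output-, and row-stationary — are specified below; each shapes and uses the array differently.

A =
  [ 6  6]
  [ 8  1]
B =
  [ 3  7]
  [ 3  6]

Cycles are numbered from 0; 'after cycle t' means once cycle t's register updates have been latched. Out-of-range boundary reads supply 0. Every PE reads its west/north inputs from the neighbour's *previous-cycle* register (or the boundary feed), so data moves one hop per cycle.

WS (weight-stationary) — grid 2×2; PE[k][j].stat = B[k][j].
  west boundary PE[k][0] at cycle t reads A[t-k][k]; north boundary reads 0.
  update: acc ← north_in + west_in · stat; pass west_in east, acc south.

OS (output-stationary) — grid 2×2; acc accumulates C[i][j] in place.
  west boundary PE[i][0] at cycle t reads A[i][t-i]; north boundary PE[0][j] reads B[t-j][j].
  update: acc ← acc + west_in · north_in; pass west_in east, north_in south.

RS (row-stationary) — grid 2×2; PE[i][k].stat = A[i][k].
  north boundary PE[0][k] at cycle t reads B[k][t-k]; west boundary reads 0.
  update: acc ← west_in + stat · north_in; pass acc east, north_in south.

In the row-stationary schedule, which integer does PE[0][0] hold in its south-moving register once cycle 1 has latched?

RS on a 2×2 grid — tracing PE[0][0] and its feeders:
  0: (0,0).acc=18  regs=<18,3>
  1: (0,0).acc=42  regs=<42,7>

register = 7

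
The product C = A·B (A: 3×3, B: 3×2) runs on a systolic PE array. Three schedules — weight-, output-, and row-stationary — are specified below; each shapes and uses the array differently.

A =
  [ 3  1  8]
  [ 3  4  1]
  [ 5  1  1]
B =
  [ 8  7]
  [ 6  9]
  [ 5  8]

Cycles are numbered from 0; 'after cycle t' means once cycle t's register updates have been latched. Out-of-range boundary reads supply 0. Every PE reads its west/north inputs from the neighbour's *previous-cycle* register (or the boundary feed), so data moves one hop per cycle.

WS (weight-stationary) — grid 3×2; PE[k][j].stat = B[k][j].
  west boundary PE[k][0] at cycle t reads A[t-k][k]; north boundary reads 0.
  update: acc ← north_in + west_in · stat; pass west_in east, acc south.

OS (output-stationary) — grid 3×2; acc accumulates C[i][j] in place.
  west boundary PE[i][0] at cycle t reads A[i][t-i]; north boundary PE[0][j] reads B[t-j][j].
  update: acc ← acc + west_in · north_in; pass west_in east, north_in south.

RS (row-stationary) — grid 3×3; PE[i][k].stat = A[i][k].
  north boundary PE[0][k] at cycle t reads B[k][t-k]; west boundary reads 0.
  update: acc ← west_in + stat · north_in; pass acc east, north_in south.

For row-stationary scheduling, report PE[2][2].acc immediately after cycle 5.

RS (3×3). Following PE[2][2] plus its west/north inputs:
  step 0 · PE1,2: acc=0; fwd→0 fwd↓0
  step 0 · PE2,1: acc=0; fwd→0 fwd↓0
  step 0 · PE2,2: acc=0; fwd→0 fwd↓0
  step 1 · PE1,2: acc=0; fwd→0 fwd↓0
  step 1 · PE2,1: acc=0; fwd→0 fwd↓0
  step 1 · PE2,2: acc=0; fwd→0 fwd↓0
  step 2 · PE1,2: acc=0; fwd→0 fwd↓0
  step 2 · PE2,1: acc=0; fwd→0 fwd↓0
  step 2 · PE2,2: acc=0; fwd→0 fwd↓0
  step 3 · PE1,2: acc=53; fwd→53 fwd↓5
  step 3 · PE2,1: acc=46; fwd→46 fwd↓6
  step 3 · PE2,2: acc=0; fwd→0 fwd↓0
  step 4 · PE1,2: acc=65; fwd→65 fwd↓8
  step 4 · PE2,1: acc=44; fwd→44 fwd↓9
  step 4 · PE2,2: acc=51; fwd→51 fwd↓5
  step 5 · PE1,2: acc=0; fwd→0 fwd↓0
  step 5 · PE2,1: acc=0; fwd→0 fwd↓0
  step 5 · PE2,2: acc=52; fwd→52 fwd↓8

PE[2][2].acc = 52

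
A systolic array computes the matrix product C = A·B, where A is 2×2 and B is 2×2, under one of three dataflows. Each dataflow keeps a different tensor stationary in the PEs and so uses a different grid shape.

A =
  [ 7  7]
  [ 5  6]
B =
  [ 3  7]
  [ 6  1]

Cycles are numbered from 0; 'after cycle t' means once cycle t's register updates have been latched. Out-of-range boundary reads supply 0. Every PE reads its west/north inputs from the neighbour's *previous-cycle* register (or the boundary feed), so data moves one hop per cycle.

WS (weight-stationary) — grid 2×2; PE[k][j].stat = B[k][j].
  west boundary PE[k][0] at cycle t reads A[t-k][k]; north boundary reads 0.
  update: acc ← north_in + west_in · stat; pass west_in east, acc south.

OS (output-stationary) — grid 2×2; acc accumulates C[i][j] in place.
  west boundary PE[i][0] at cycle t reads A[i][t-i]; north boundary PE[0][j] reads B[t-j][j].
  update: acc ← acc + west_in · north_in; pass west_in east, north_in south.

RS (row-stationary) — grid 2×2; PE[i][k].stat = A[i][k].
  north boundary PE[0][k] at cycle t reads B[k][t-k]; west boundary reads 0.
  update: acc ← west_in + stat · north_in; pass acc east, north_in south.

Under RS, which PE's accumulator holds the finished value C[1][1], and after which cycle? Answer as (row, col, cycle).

(row, col, cycle) = (1, 1, 3)

Under RS, C[1][1] lands at PE[1][1]:
  cycle 0: PE[1][1] → acc 0, east 0, south 0
  cycle 1: PE[1][1] → acc 0, east 0, south 0
  cycle 2: PE[1][1] → acc 51, east 51, south 6
  cycle 3: PE[1][1] → acc 41, east 41, south 1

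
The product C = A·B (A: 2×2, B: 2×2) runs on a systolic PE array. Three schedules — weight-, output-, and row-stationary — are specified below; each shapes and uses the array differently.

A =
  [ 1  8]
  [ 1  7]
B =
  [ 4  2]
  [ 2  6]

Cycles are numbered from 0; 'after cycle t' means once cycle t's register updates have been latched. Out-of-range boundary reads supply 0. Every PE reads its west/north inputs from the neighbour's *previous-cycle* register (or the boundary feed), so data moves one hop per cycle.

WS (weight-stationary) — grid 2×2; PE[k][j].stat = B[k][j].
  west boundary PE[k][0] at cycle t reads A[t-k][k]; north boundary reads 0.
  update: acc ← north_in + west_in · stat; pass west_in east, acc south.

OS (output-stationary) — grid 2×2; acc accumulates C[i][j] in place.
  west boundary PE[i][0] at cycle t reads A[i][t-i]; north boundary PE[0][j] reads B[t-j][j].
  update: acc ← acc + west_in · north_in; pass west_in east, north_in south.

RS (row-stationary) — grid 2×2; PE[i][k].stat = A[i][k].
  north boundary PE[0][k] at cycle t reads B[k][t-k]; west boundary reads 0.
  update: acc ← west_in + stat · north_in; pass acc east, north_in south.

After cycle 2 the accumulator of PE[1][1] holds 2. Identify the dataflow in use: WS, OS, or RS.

dataflow = OS

WS [2×2] PE[1][1] across cycles:
  c0 r1c1: 0 / 0 / 0
  c1 r1c1: 0 / 0 / 0
  c2 r1c1: 50 / 8 / 50
OS [2×2] PE[1][1] across cycles:
  c0 r1c1: 0 / 0 / 0
  c1 r1c1: 0 / 0 / 0
  c2 r1c1: 2 / 1 / 2
RS [2×2] PE[1][1] across cycles:
  c0 r1c1: 0 / 0 / 0
  c1 r1c1: 0 / 0 / 0
  c2 r1c1: 18 / 18 / 2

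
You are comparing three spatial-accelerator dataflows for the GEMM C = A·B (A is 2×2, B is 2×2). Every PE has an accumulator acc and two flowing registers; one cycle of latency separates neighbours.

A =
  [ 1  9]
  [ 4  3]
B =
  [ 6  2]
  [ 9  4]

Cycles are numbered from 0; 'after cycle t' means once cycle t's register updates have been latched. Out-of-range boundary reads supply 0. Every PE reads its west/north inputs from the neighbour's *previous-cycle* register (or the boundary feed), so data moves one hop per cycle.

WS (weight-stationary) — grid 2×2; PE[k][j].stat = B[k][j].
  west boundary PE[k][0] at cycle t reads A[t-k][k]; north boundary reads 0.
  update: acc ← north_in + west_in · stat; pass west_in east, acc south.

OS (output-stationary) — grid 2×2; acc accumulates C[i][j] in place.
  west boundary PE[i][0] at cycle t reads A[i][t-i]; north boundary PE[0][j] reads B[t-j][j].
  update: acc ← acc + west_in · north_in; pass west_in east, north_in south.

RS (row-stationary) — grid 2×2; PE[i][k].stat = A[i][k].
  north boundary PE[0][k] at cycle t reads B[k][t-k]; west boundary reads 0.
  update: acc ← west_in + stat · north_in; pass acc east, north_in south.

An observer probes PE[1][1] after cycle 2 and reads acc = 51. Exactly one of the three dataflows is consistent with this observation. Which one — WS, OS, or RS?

dataflow = RS

— WS: 2×2; PE[1][1] trace:
  @0  [1,1]  acc 0  |  →0  ↓0
  @1  [1,1]  acc 0  |  →0  ↓0
  @2  [1,1]  acc 38  |  →9  ↓38
— OS: 2×2; PE[1][1] trace:
  @0  [1,1]  acc 0  |  →0  ↓0
  @1  [1,1]  acc 0  |  →0  ↓0
  @2  [1,1]  acc 8  |  →4  ↓2
— RS: 2×2; PE[1][1] trace:
  @0  [1,1]  acc 0  |  →0  ↓0
  @1  [1,1]  acc 0  |  →0  ↓0
  @2  [1,1]  acc 51  |  →51  ↓9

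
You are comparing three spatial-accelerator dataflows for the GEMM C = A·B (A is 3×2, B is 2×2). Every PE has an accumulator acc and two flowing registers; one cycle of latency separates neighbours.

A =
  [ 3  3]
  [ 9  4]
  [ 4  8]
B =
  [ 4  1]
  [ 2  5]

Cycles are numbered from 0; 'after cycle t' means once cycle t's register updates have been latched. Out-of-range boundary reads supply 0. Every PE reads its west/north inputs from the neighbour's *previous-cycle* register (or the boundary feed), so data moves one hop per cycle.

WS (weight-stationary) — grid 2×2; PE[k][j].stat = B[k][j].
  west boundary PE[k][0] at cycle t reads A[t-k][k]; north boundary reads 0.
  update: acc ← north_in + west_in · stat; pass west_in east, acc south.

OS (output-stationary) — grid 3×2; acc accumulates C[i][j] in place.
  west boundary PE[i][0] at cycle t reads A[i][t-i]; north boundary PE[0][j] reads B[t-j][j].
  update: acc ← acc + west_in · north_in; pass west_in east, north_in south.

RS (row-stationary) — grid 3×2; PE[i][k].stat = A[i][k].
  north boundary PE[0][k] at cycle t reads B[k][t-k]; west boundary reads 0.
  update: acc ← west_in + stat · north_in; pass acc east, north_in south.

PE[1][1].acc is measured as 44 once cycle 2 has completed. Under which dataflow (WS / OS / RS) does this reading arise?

— WS: 2×2; PE[1][1] trace:
  @0  [1,1]  acc 0  |  →0  ↓0
  @1  [1,1]  acc 0  |  →0  ↓0
  @2  [1,1]  acc 18  |  →3  ↓18
— OS: 3×2; PE[1][1] trace:
  @0  [1,1]  acc 0  |  →0  ↓0
  @1  [1,1]  acc 0  |  →0  ↓0
  @2  [1,1]  acc 9  |  →9  ↓1
— RS: 3×2; PE[1][1] trace:
  @0  [1,1]  acc 0  |  →0  ↓0
  @1  [1,1]  acc 0  |  →0  ↓0
  @2  [1,1]  acc 44  |  →44  ↓2

dataflow = RS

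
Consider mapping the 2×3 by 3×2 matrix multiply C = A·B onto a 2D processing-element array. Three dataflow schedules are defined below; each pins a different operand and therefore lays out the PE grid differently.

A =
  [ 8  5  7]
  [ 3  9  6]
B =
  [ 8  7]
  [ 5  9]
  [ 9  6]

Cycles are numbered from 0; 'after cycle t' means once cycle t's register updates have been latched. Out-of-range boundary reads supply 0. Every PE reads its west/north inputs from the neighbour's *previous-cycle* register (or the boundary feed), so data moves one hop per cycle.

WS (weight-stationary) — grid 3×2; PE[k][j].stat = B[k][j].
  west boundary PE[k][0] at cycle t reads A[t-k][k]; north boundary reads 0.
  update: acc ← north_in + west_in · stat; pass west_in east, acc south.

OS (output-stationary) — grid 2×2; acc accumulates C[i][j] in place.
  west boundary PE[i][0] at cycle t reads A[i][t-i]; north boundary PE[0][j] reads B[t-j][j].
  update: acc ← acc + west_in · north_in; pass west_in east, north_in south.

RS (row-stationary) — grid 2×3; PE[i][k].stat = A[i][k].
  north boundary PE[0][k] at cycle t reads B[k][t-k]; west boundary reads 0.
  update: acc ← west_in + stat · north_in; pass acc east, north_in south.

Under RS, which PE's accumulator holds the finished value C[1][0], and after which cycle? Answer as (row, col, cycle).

(row, col, cycle) = (1, 2, 3)

RS: C[1][0] accumulates in PE[1][2]:
  cycle 0: PE[1][2] → acc 0, east 0, south 0
  cycle 1: PE[1][2] → acc 0, east 0, south 0
  cycle 2: PE[1][2] → acc 0, east 0, south 0
  cycle 3: PE[1][2] → acc 123, east 123, south 9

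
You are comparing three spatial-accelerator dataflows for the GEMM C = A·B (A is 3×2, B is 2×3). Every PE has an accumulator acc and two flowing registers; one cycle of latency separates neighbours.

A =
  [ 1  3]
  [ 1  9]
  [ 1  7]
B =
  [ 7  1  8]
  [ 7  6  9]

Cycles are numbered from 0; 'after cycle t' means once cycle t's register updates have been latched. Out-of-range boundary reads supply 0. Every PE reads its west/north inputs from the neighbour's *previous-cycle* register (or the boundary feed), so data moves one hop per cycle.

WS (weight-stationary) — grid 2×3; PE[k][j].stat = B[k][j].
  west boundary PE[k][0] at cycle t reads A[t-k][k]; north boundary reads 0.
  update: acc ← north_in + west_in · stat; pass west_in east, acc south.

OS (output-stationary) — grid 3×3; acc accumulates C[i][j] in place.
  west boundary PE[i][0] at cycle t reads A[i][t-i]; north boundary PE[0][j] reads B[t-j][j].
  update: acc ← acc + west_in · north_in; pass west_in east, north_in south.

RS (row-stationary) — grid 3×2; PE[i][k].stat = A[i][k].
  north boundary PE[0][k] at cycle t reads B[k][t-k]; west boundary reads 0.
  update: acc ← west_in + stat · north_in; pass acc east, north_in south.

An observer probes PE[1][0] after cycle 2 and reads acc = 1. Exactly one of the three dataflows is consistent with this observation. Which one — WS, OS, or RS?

— WS: 2×3; PE[1][0] trace:
  0: (1,0).acc=0  regs=<0,0>
  1: (1,0).acc=28  regs=<3,28>
  2: (1,0).acc=70  regs=<9,70>
— OS: 3×3; PE[1][0] trace:
  0: (1,0).acc=0  regs=<0,0>
  1: (1,0).acc=7  regs=<1,7>
  2: (1,0).acc=70  regs=<9,7>
— RS: 3×2; PE[1][0] trace:
  0: (1,0).acc=0  regs=<0,0>
  1: (1,0).acc=7  regs=<7,7>
  2: (1,0).acc=1  regs=<1,1>

dataflow = RS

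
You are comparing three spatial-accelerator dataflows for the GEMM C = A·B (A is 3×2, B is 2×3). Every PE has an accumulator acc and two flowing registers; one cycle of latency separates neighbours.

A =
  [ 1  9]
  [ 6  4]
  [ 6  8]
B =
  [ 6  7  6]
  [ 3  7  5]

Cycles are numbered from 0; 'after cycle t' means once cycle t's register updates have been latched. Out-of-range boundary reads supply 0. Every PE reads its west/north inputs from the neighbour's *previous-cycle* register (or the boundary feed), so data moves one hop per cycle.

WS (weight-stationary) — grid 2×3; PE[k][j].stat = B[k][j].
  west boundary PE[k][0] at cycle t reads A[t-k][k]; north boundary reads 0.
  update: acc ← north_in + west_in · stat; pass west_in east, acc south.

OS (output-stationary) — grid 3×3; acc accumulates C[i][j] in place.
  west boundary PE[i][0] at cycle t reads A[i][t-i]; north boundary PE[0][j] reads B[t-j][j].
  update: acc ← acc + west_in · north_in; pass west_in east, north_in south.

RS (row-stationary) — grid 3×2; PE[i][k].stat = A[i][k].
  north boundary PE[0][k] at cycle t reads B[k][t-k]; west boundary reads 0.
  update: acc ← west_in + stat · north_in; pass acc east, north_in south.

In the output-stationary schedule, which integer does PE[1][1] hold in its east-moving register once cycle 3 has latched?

register = 4

OS (3×3). Following PE[1][1] plus its west/north inputs:
  cycle 0: PE[0][1] → acc 0, east 0, south 0
  cycle 0: PE[1][0] → acc 0, east 0, south 0
  cycle 0: PE[1][1] → acc 0, east 0, south 0
  cycle 1: PE[0][1] → acc 7, east 1, south 7
  cycle 1: PE[1][0] → acc 36, east 6, south 6
  cycle 1: PE[1][1] → acc 0, east 0, south 0
  cycle 2: PE[0][1] → acc 70, east 9, south 7
  cycle 2: PE[1][0] → acc 48, east 4, south 3
  cycle 2: PE[1][1] → acc 42, east 6, south 7
  cycle 3: PE[0][1] → acc 70, east 0, south 0
  cycle 3: PE[1][0] → acc 48, east 0, south 0
  cycle 3: PE[1][1] → acc 70, east 4, south 7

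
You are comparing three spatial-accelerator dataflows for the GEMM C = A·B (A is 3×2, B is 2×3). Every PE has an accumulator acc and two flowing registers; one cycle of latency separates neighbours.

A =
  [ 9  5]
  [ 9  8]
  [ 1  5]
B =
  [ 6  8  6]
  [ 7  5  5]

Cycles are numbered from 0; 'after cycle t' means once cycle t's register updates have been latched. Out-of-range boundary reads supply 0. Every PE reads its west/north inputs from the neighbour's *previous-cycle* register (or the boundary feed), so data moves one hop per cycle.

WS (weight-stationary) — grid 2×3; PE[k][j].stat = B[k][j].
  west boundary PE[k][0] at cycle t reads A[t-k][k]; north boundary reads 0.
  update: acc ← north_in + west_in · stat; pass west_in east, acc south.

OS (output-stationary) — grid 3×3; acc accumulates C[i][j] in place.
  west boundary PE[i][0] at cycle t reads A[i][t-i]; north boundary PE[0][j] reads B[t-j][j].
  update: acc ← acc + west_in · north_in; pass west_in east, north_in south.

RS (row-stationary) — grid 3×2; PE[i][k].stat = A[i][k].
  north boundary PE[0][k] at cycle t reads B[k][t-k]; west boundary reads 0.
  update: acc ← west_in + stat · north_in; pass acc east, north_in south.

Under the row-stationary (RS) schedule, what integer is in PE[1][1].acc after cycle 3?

RS (3×2). Following PE[1][1] plus its west/north inputs:
  cycle 0: PE[0][1] → acc 0, east 0, south 0
  cycle 0: PE[1][0] → acc 0, east 0, south 0
  cycle 0: PE[1][1] → acc 0, east 0, south 0
  cycle 1: PE[0][1] → acc 89, east 89, south 7
  cycle 1: PE[1][0] → acc 54, east 54, south 6
  cycle 1: PE[1][1] → acc 0, east 0, south 0
  cycle 2: PE[0][1] → acc 97, east 97, south 5
  cycle 2: PE[1][0] → acc 72, east 72, south 8
  cycle 2: PE[1][1] → acc 110, east 110, south 7
  cycle 3: PE[0][1] → acc 79, east 79, south 5
  cycle 3: PE[1][0] → acc 54, east 54, south 6
  cycle 3: PE[1][1] → acc 112, east 112, south 5

PE[1][1].acc = 112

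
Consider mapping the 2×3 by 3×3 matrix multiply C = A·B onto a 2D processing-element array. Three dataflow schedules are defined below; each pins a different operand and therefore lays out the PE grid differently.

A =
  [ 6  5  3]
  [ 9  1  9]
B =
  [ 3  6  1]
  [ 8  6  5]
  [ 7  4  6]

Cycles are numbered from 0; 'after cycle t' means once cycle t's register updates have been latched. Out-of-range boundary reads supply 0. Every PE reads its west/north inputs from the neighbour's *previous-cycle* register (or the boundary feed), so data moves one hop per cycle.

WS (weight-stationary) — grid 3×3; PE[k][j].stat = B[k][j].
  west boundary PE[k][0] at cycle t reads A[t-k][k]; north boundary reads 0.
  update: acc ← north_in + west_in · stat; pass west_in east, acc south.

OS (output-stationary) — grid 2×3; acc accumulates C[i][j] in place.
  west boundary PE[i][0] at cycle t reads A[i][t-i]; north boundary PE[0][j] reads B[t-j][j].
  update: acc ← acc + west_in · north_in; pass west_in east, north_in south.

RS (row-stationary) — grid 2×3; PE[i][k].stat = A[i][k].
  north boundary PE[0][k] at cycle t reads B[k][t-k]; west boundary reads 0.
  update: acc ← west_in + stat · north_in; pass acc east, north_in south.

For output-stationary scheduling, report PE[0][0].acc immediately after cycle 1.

PE[0][0].acc = 58

OS (2×3). Following PE[0][0] plus its west/north inputs:
  step 0 · PE0,0: acc=18; fwd→6 fwd↓3
  step 1 · PE0,0: acc=58; fwd→5 fwd↓8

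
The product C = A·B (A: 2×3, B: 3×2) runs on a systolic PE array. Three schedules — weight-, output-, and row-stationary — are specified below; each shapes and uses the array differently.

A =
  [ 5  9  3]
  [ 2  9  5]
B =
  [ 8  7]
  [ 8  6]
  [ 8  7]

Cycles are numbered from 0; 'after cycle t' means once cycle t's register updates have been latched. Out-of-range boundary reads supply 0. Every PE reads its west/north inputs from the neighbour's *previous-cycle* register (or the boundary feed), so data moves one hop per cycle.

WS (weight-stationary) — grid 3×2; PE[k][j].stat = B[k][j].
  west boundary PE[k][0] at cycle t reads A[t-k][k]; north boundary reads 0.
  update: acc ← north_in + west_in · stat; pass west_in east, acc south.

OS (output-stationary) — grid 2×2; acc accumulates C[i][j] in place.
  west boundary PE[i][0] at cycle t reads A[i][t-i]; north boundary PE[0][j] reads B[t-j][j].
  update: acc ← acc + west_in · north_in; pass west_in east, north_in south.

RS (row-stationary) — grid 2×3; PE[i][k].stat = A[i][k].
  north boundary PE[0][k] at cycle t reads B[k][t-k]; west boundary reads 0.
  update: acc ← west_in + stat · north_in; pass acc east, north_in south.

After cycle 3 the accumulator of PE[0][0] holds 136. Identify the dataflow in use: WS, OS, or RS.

— WS: 3×2; PE[0][0] trace:
  [0] (0,0) acc=40 (h:5 v:40)
  [1] (0,0) acc=16 (h:2 v:16)
  [2] (0,0) acc=0 (h:0 v:0)
  [3] (0,0) acc=0 (h:0 v:0)
— OS: 2×2; PE[0][0] trace:
  [0] (0,0) acc=40 (h:5 v:8)
  [1] (0,0) acc=112 (h:9 v:8)
  [2] (0,0) acc=136 (h:3 v:8)
  [3] (0,0) acc=136 (h:0 v:0)
— RS: 2×3; PE[0][0] trace:
  [0] (0,0) acc=40 (h:40 v:8)
  [1] (0,0) acc=35 (h:35 v:7)
  [2] (0,0) acc=0 (h:0 v:0)
  [3] (0,0) acc=0 (h:0 v:0)

dataflow = OS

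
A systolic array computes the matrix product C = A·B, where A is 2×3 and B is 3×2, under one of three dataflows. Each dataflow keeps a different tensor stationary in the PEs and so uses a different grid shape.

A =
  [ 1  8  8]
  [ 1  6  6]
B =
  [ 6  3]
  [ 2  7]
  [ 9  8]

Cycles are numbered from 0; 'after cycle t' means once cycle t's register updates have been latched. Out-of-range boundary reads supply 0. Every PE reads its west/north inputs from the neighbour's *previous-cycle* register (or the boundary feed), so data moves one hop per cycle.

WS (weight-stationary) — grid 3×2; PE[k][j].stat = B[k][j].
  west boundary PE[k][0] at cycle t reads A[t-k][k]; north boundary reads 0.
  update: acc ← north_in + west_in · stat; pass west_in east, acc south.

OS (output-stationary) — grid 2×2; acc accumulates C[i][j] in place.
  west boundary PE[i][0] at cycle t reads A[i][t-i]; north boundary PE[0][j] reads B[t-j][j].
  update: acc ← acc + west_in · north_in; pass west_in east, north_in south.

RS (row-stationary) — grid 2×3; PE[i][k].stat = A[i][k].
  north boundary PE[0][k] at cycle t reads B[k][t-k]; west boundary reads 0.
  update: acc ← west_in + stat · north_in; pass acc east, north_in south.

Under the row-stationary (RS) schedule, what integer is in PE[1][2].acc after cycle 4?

PE[1][2].acc = 93

RS 2×3: PE[1][2] cycle-by-cycle (with neighbour feeds):
  c0 r0c2: 0 / 0 / 0
  c0 r1c1: 0 / 0 / 0
  c0 r1c2: 0 / 0 / 0
  c1 r0c2: 0 / 0 / 0
  c1 r1c1: 0 / 0 / 0
  c1 r1c2: 0 / 0 / 0
  c2 r0c2: 94 / 94 / 9
  c2 r1c1: 18 / 18 / 2
  c2 r1c2: 0 / 0 / 0
  c3 r0c2: 123 / 123 / 8
  c3 r1c1: 45 / 45 / 7
  c3 r1c2: 72 / 72 / 9
  c4 r0c2: 0 / 0 / 0
  c4 r1c1: 0 / 0 / 0
  c4 r1c2: 93 / 93 / 8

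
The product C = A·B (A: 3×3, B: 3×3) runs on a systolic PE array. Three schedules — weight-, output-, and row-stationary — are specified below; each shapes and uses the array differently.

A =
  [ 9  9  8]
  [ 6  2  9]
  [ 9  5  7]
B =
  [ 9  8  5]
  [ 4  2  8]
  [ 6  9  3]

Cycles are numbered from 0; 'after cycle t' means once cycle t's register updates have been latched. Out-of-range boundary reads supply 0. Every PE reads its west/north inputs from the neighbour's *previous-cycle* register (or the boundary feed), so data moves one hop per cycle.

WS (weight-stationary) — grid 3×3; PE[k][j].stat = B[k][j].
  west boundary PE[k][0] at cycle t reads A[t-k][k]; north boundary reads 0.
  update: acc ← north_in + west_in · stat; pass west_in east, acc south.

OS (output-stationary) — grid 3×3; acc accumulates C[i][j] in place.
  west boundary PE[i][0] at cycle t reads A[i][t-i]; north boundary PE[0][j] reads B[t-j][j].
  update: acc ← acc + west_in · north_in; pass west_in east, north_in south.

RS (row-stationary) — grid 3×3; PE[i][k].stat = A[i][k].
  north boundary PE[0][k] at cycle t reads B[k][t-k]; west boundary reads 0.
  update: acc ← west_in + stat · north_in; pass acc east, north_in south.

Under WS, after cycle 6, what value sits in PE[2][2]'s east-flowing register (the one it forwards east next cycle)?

register = 7

Tracing WS — 3×3 array, target PE[2][2]:
  t=0 PE[1][2]: acc=0 h=0 v=0
  t=0 PE[2][1]: acc=0 h=0 v=0
  t=0 PE[2][2]: acc=0 h=0 v=0
  t=1 PE[1][2]: acc=0 h=0 v=0
  t=1 PE[2][1]: acc=0 h=0 v=0
  t=1 PE[2][2]: acc=0 h=0 v=0
  t=2 PE[1][2]: acc=0 h=0 v=0
  t=2 PE[2][1]: acc=0 h=0 v=0
  t=2 PE[2][2]: acc=0 h=0 v=0
  t=3 PE[1][2]: acc=117 h=9 v=117
  t=3 PE[2][1]: acc=162 h=8 v=162
  t=3 PE[2][2]: acc=0 h=0 v=0
  t=4 PE[1][2]: acc=46 h=2 v=46
  t=4 PE[2][1]: acc=133 h=9 v=133
  t=4 PE[2][2]: acc=141 h=8 v=141
  t=5 PE[1][2]: acc=85 h=5 v=85
  t=5 PE[2][1]: acc=145 h=7 v=145
  t=5 PE[2][2]: acc=73 h=9 v=73
  t=6 PE[1][2]: acc=0 h=0 v=0
  t=6 PE[2][1]: acc=0 h=0 v=0
  t=6 PE[2][2]: acc=106 h=7 v=106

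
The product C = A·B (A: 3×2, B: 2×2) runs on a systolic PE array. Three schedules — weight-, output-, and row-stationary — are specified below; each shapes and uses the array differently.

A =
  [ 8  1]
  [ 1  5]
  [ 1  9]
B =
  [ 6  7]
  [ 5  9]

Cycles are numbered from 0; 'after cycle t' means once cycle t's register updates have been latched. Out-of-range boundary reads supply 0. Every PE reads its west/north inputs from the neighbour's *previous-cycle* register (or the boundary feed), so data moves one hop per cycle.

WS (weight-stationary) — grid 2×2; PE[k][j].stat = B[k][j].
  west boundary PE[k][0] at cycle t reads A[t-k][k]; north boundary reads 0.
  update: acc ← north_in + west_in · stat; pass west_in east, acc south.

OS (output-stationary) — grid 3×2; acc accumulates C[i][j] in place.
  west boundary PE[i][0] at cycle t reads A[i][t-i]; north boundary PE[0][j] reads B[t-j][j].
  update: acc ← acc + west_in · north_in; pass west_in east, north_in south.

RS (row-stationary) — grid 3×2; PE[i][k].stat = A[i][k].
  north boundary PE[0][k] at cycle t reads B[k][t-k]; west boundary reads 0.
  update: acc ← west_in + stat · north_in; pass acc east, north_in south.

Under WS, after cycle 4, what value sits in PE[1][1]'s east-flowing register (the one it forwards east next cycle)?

WS (2×2). Following PE[1][1] plus its west/north inputs:
  step 0 · PE0,1: acc=0; fwd→0 fwd↓0
  step 0 · PE1,0: acc=0; fwd→0 fwd↓0
  step 0 · PE1,1: acc=0; fwd→0 fwd↓0
  step 1 · PE0,1: acc=56; fwd→8 fwd↓56
  step 1 · PE1,0: acc=53; fwd→1 fwd↓53
  step 1 · PE1,1: acc=0; fwd→0 fwd↓0
  step 2 · PE0,1: acc=7; fwd→1 fwd↓7
  step 2 · PE1,0: acc=31; fwd→5 fwd↓31
  step 2 · PE1,1: acc=65; fwd→1 fwd↓65
  step 3 · PE0,1: acc=7; fwd→1 fwd↓7
  step 3 · PE1,0: acc=51; fwd→9 fwd↓51
  step 3 · PE1,1: acc=52; fwd→5 fwd↓52
  step 4 · PE0,1: acc=0; fwd→0 fwd↓0
  step 4 · PE1,0: acc=0; fwd→0 fwd↓0
  step 4 · PE1,1: acc=88; fwd→9 fwd↓88

register = 9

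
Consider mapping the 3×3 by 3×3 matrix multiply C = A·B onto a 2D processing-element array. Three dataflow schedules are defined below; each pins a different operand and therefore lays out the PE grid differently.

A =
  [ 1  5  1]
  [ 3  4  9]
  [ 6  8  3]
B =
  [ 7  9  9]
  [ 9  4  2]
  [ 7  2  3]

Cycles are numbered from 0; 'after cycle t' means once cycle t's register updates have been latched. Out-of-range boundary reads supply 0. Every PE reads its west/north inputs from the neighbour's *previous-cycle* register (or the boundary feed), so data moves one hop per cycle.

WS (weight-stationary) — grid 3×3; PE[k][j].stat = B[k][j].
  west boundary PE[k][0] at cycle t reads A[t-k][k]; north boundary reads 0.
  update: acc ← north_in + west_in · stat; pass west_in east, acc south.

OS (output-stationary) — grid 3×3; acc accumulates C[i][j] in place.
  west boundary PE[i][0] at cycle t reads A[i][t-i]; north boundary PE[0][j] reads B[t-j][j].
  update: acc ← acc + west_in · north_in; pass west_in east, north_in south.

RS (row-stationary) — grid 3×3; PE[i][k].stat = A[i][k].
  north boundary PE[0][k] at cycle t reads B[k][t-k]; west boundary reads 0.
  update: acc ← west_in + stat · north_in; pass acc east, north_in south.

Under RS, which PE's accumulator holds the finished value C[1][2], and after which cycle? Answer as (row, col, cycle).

(row, col, cycle) = (1, 2, 5)

RS — PE[1][2] is where C[1][2] collects:
  @0  [1,2]  acc 0  |  →0  ↓0
  @1  [1,2]  acc 0  |  →0  ↓0
  @2  [1,2]  acc 0  |  →0  ↓0
  @3  [1,2]  acc 120  |  →120  ↓7
  @4  [1,2]  acc 61  |  →61  ↓2
  @5  [1,2]  acc 62  |  →62  ↓3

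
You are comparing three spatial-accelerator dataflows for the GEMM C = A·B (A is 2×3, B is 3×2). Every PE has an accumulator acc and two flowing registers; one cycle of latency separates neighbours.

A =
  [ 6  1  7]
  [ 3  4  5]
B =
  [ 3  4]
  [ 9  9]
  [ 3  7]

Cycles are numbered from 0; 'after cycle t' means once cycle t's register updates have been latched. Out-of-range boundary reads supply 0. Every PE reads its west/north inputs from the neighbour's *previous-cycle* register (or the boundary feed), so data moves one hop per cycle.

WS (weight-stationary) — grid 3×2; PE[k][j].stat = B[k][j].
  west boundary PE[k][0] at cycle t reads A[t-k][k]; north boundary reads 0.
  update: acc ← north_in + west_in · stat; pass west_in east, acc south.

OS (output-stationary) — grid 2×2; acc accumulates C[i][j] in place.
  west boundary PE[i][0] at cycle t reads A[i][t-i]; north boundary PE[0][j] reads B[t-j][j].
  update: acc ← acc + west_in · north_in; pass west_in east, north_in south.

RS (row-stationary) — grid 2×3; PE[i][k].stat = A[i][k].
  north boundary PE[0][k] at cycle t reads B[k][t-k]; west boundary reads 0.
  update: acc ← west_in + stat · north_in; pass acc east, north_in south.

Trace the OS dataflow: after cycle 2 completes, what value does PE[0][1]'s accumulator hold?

OS 2×2: PE[0][1] cycle-by-cycle (with neighbour feeds):
  c0 r0c0: 18 / 6 / 3
  c0 r0c1: 0 / 0 / 0
  c1 r0c0: 27 / 1 / 9
  c1 r0c1: 24 / 6 / 4
  c2 r0c0: 48 / 7 / 3
  c2 r0c1: 33 / 1 / 9

PE[0][1].acc = 33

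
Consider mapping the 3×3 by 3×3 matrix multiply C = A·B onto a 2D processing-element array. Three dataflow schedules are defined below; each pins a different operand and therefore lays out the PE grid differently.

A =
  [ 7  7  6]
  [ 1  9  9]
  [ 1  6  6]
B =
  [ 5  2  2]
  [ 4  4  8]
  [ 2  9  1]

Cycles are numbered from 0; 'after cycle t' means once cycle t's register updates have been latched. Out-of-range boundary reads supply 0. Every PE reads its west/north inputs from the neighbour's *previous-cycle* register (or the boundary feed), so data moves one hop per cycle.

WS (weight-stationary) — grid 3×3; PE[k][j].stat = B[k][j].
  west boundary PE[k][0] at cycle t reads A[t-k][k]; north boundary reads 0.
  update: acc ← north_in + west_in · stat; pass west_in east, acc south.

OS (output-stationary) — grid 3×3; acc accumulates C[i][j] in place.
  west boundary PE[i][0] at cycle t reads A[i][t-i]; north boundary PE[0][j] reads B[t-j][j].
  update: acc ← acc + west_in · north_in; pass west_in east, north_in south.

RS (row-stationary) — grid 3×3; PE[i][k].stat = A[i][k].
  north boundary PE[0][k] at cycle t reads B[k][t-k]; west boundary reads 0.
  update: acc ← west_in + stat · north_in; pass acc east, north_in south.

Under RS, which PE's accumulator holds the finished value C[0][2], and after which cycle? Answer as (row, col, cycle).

RS: C[0][2] accumulates in PE[0][2]:
  @0  [0,2]  acc 0  |  →0  ↓0
  @1  [0,2]  acc 0  |  →0  ↓0
  @2  [0,2]  acc 75  |  →75  ↓2
  @3  [0,2]  acc 96  |  →96  ↓9
  @4  [0,2]  acc 76  |  →76  ↓1

(row, col, cycle) = (0, 2, 4)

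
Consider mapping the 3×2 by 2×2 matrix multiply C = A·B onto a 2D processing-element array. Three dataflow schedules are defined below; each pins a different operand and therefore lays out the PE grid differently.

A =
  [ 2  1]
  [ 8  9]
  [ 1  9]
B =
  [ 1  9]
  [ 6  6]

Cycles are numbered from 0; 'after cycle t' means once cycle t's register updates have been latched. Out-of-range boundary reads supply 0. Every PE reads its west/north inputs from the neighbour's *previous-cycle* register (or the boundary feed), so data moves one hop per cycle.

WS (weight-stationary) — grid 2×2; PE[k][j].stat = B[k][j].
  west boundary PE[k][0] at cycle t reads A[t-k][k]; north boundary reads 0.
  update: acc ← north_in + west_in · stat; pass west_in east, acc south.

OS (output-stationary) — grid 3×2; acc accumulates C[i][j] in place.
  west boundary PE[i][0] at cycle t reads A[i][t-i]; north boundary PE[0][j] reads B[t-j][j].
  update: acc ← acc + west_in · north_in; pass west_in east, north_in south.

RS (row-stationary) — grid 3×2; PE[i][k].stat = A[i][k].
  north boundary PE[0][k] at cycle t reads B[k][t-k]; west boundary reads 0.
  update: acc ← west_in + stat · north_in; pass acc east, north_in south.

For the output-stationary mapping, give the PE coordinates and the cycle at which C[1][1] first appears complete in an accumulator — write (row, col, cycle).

OS — PE[1][1] is where C[1][1] collects:
  step 0 · PE1,1: acc=0; fwd→0 fwd↓0
  step 1 · PE1,1: acc=0; fwd→0 fwd↓0
  step 2 · PE1,1: acc=72; fwd→8 fwd↓9
  step 3 · PE1,1: acc=126; fwd→9 fwd↓6

(row, col, cycle) = (1, 1, 3)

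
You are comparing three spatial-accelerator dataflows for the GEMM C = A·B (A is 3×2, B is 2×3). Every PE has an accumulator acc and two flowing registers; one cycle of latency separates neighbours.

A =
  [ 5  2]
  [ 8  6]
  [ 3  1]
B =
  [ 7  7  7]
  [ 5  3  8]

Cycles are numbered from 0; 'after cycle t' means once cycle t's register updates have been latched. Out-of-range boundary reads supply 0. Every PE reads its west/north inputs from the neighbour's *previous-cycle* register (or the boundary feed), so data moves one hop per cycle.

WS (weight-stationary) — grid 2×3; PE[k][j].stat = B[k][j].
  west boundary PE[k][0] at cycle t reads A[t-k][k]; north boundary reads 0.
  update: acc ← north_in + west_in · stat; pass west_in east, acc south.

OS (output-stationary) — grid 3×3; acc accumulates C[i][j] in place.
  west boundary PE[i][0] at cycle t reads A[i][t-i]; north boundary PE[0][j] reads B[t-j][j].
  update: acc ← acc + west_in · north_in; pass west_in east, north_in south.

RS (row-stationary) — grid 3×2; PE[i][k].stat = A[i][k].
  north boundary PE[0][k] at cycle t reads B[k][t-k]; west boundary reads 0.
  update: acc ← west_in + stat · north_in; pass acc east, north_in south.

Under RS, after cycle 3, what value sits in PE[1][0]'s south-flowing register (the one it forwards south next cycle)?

RS 3×2: PE[1][0] cycle-by-cycle (with neighbour feeds):
  step 0 · PE0,0: acc=35; fwd→35 fwd↓7
  step 0 · PE1,0: acc=0; fwd→0 fwd↓0
  step 1 · PE0,0: acc=35; fwd→35 fwd↓7
  step 1 · PE1,0: acc=56; fwd→56 fwd↓7
  step 2 · PE0,0: acc=35; fwd→35 fwd↓7
  step 2 · PE1,0: acc=56; fwd→56 fwd↓7
  step 3 · PE0,0: acc=0; fwd→0 fwd↓0
  step 3 · PE1,0: acc=56; fwd→56 fwd↓7

register = 7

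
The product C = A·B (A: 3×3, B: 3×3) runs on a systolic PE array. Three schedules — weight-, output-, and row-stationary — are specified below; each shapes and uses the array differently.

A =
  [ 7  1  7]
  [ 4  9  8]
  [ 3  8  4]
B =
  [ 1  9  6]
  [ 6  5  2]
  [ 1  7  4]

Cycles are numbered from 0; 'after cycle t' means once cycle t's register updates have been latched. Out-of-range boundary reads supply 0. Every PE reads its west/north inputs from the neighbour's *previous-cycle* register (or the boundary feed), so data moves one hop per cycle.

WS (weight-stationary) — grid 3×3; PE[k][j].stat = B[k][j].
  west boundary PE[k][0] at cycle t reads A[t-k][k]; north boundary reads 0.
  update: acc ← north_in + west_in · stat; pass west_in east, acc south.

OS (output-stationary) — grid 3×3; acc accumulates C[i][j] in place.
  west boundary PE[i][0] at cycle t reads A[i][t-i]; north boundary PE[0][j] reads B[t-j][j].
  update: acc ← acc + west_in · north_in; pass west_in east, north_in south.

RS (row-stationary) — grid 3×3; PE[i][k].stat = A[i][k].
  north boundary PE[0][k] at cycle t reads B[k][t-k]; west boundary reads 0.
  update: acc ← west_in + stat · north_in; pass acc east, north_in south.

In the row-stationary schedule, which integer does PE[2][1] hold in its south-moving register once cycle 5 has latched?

RS on a 3×3 grid — tracing PE[2][1] and its feeders:
  t=0 PE[1][1]: acc=0 h=0 v=0
  t=0 PE[2][0]: acc=0 h=0 v=0
  t=0 PE[2][1]: acc=0 h=0 v=0
  t=1 PE[1][1]: acc=0 h=0 v=0
  t=1 PE[2][0]: acc=0 h=0 v=0
  t=1 PE[2][1]: acc=0 h=0 v=0
  t=2 PE[1][1]: acc=58 h=58 v=6
  t=2 PE[2][0]: acc=3 h=3 v=1
  t=2 PE[2][1]: acc=0 h=0 v=0
  t=3 PE[1][1]: acc=81 h=81 v=5
  t=3 PE[2][0]: acc=27 h=27 v=9
  t=3 PE[2][1]: acc=51 h=51 v=6
  t=4 PE[1][1]: acc=42 h=42 v=2
  t=4 PE[2][0]: acc=18 h=18 v=6
  t=4 PE[2][1]: acc=67 h=67 v=5
  t=5 PE[1][1]: acc=0 h=0 v=0
  t=5 PE[2][0]: acc=0 h=0 v=0
  t=5 PE[2][1]: acc=34 h=34 v=2

register = 2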